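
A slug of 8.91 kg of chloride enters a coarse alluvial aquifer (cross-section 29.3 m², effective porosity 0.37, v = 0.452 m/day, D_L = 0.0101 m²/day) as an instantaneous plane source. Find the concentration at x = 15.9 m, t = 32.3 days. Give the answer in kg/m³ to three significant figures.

For an instantaneous plane source, C(x,t) = M/(n_e·A·√(4πDt)) · exp(−(x−vt)²/(4Dt)), with n_e·A the pore (flow) area.
Plume center vt = 0.452 × 32.3 = 14.5996 m, so the well at 15.9 m is 1.3004 m downgradient of the peak.
√(4πDt) = 2.025 m, giving peak height M/(n_e·A·√(4πDt)) = 8.91/(0.37 × 29.3 × 2.025) = 0.4059 kg/m³.
(x−vt)²/(4Dt) = (1.3004)²/(4 × 0.0101 × 32.3) = 1.296; exp(−1.296) = 0.2736.
C = 0.4059 × 0.2736 = 0.111 kg/m³.

0.111 kg/m³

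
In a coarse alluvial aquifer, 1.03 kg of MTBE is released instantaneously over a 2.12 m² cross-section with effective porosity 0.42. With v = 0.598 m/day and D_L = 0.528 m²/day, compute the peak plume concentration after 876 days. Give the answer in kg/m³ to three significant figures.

0.0152 kg/m³

The peak of an instantaneous 1D plume sits at x = vt; there the Gaussian factor is 1 and C_max = M/(n_e·A·√(4πDt)), where n_e·A is the pore area the mass is dissolved in.
√(4πDt) = √(4π × 0.528 × 876) = 76.24 m, so C_max = 1.03/(0.42 × 2.12 × 76.24) = 0.0152 kg/m³.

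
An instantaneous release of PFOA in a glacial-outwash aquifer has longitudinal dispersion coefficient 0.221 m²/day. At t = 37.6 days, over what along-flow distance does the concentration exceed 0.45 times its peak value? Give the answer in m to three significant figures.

10.3 m

The plume is Gaussian with σ = √(2Dt) = √(2 × 0.221 × 37.6) = 4.077 m.
C/C_peak = exp(−Δx²/(2σ²)) = 0.45 ⇒ Δx = σ·√(−2 ln 0.45) = 4.077 × 1.264 = 5.153 m.
Width = 2Δx = 10.3 m.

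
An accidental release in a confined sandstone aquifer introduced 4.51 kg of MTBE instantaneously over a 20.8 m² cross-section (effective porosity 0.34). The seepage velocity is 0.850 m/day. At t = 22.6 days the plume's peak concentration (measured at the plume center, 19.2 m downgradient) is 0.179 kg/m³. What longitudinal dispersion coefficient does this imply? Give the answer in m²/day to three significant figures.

At the plume center C_max = M/(n_e·A·√(4πDt)), so D = M²/(4πt·(n_e·A·C_max)²).
n_e·A·C_max = 0.34 × 20.8 × 0.179 = 1.266 kg/m.
D = 4.51²/(4π × 22.6 × 1.266²) = 0.0447 m²/day.

0.0447 m²/day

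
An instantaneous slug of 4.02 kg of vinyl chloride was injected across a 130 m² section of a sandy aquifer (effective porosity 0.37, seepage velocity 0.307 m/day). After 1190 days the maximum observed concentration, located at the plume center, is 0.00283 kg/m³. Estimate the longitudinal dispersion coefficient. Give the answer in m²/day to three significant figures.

At the plume center C_max = M/(n_e·A·√(4πDt)), so D = M²/(4πt·(n_e·A·C_max)²).
n_e·A·C_max = 0.37 × 130 × 0.00283 = 0.1361 kg/m.
D = 4.02²/(4π × 1190 × 0.1361²) = 0.0583 m²/day.

0.0583 m²/day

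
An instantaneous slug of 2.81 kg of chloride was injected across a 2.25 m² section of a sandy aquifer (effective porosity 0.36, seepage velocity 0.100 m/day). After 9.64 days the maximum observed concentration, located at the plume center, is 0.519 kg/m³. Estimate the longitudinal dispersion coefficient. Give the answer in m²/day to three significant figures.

At the plume center C_max = M/(n_e·A·√(4πDt)), so D = M²/(4πt·(n_e·A·C_max)²).
n_e·A·C_max = 0.36 × 2.25 × 0.519 = 0.4204 kg/m.
D = 2.81²/(4π × 9.64 × 0.4204²) = 0.369 m²/day.

0.369 m²/day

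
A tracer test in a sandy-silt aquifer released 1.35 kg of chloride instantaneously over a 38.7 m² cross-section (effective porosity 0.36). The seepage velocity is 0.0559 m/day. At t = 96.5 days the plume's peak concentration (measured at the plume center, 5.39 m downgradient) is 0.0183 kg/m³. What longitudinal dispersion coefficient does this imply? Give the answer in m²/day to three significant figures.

At the plume center C_max = M/(n_e·A·√(4πDt)), so D = M²/(4πt·(n_e·A·C_max)²).
n_e·A·C_max = 0.36 × 38.7 × 0.0183 = 0.2550 kg/m.
D = 1.35²/(4π × 96.5 × 0.2550²) = 0.0231 m²/day.

0.0231 m²/day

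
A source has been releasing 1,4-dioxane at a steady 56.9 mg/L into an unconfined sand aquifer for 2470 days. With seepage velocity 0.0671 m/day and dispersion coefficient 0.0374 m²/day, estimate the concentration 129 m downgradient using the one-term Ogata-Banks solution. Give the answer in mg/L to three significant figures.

For a continuous step input, C/C₀ ≈ ½·erfc((x−vt)/(2√(Dt))).
vt = 0.0671 × 2470 = 165.737 m and 2√(Dt) = 2√(0.0374 × 2470) = 19.22 m.
Argument (x−vt)/(2√(Dt)) = (129 − 165.737)/19.22 = -1.911; ½·erfc(-1.911) = 0.9966.
C = 56.9 × 0.9966 = 56.7 mg/L.

56.7 mg/L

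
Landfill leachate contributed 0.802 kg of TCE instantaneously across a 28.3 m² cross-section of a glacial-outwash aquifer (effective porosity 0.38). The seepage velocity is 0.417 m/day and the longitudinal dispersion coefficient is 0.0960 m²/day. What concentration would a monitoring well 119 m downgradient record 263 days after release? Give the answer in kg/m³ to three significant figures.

0.00177 kg/m³

For an instantaneous plane source, C(x,t) = M/(n_e·A·√(4πDt)) · exp(−(x−vt)²/(4Dt)), with n_e·A the pore (flow) area.
Plume center vt = 0.417 × 263 = 109.671 m, so the well at 119 m is 9.329 m downgradient of the peak.
√(4πDt) = 17.81 m, giving peak height M/(n_e·A·√(4πDt)) = 0.802/(0.38 × 28.3 × 17.81) = 0.004187 kg/m³.
(x−vt)²/(4Dt) = (9.329)²/(4 × 0.0960 × 263) = 0.8618; exp(−0.8618) = 0.4224.
C = 0.004187 × 0.4224 = 0.00177 kg/m³.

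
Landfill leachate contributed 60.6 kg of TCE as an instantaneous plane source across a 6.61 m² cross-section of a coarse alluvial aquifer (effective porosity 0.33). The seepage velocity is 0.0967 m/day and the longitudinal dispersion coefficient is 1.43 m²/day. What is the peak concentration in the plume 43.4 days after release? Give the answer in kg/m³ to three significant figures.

The peak of an instantaneous 1D plume sits at x = vt; there the Gaussian factor is 1 and C_max = M/(n_e·A·√(4πDt)), where n_e·A is the pore area the mass is dissolved in.
√(4πDt) = √(4π × 1.43 × 43.4) = 27.93 m, so C_max = 60.6/(0.33 × 6.61 × 27.93) = 0.995 kg/m³.

0.995 kg/m³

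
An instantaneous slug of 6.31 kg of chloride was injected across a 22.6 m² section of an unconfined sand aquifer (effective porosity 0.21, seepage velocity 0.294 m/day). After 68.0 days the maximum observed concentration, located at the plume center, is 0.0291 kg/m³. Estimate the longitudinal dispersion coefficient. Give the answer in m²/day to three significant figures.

2.44 m²/day

At the plume center C_max = M/(n_e·A·√(4πDt)), so D = M²/(4πt·(n_e·A·C_max)²).
n_e·A·C_max = 0.21 × 22.6 × 0.0291 = 0.1381 kg/m.
D = 6.31²/(4π × 68.0 × 0.1381²) = 2.44 m²/day.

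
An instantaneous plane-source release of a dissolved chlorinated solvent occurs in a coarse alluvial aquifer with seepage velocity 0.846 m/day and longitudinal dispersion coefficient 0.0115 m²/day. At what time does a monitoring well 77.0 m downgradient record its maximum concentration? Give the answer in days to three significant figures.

91.0 days

For the 1D instantaneous-source solution, setting ∂C/∂t = 0 at fixed x gives v²t² + 2Dt − x² = 0, so t = (√(D² + v²x²) − D)/v².
√(D² + v²x²) = √(0.0115² + 0.846² × 77.0²) = 65.14; v² = 0.715716.
t = (65.14 − 0.0115)/0.715716 = 91.0 days (vs. the pure-advection estimate x/v = 91.0 d).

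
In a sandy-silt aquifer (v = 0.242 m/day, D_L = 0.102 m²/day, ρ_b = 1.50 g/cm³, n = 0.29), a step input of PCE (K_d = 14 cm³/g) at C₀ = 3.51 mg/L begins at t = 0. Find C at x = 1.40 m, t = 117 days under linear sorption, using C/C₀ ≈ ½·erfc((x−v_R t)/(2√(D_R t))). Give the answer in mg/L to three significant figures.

0.132 mg/L

Retardation factor R = 1 + ρ_b·K_d/n = 1 + 1.50 × 14/0.29 = 73.41.
Sorption retards both mechanisms: v_R = v/R = 0.003297 m/day, D_R = D/R = 0.001389 m²/day.
v_R·t = 0.003297 × 117 = 0.385749 m; 2√(D_R t) = 0.8063 m; argument = (1.40 − 0.385749)/0.8063 = 1.258.
C = C₀ × ½·erfc(1.258) = 3.51 × 0.03761 = 0.132 mg/L.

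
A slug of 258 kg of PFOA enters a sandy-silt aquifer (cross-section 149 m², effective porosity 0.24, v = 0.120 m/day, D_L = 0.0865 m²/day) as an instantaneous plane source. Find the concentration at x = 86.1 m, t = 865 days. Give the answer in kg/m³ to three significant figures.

0.0826 kg/m³

For an instantaneous plane source, C(x,t) = M/(n_e·A·√(4πDt)) · exp(−(x−vt)²/(4Dt)), with n_e·A the pore (flow) area.
Plume center vt = 0.120 × 865 = 103.8 m, so the well at 86.1 m is 17.7 m upgradient of the peak.
√(4πDt) = 30.66 m, giving peak height M/(n_e·A·√(4πDt)) = 258/(0.24 × 149 × 30.66) = 0.2353 kg/m³.
(x−vt)²/(4Dt) = (-17.7)²/(4 × 0.0865 × 865) = 1.047; exp(−1.047) = 0.3510.
C = 0.2353 × 0.3510 = 0.0826 kg/m³.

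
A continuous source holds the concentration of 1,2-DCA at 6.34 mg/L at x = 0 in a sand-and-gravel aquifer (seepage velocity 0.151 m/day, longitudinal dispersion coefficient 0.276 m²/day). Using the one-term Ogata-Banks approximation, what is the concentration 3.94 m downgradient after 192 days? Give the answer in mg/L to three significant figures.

For a continuous step input, C/C₀ ≈ ½·erfc((x−vt)/(2√(Dt))).
vt = 0.151 × 192 = 28.992 m and 2√(Dt) = 2√(0.276 × 192) = 14.56 m.
Argument (x−vt)/(2√(Dt)) = (3.94 − 28.992)/14.56 = -1.721; ½·erfc(-1.721) = 0.9925.
C = 6.34 × 0.9925 = 6.29 mg/L.

6.29 mg/L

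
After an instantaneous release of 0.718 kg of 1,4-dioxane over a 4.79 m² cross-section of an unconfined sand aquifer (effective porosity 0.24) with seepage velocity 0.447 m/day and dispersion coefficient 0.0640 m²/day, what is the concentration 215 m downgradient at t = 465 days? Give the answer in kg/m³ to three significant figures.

0.0210 kg/m³

For an instantaneous plane source, C(x,t) = M/(n_e·A·√(4πDt)) · exp(−(x−vt)²/(4Dt)), with n_e·A the pore (flow) area.
Plume center vt = 0.447 × 465 = 207.855 m, so the well at 215 m is 7.145 m downgradient of the peak.
√(4πDt) = 19.34 m, giving peak height M/(n_e·A·√(4πDt)) = 0.718/(0.24 × 4.79 × 19.34) = 0.03229 kg/m³.
(x−vt)²/(4Dt) = (7.145)²/(4 × 0.0640 × 465) = 0.4289; exp(−0.4289) = 0.6512.
C = 0.03229 × 0.6512 = 0.0210 kg/m³.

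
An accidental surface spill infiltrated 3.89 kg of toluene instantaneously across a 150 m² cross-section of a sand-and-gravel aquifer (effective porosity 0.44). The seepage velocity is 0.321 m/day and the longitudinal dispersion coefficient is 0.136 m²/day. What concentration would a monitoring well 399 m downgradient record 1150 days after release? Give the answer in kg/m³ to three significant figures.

For an instantaneous plane source, C(x,t) = M/(n_e·A·√(4πDt)) · exp(−(x−vt)²/(4Dt)), with n_e·A the pore (flow) area.
Plume center vt = 0.321 × 1150 = 369.15 m, so the well at 399 m is 29.85 m downgradient of the peak.
√(4πDt) = 44.33 m, giving peak height M/(n_e·A·√(4πDt)) = 3.89/(0.44 × 150 × 44.33) = 0.001330 kg/m³.
(x−vt)²/(4Dt) = (29.85)²/(4 × 0.136 × 1150) = 1.424; exp(−1.424) = 0.2407.
C = 0.001330 × 0.2407 = 0.000320 kg/m³.

0.000320 kg/m³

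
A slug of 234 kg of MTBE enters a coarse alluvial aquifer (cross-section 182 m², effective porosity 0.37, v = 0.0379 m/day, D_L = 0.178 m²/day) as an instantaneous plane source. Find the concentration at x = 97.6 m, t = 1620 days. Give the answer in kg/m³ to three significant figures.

0.0185 kg/m³

For an instantaneous plane source, C(x,t) = M/(n_e·A·√(4πDt)) · exp(−(x−vt)²/(4Dt)), with n_e·A the pore (flow) area.
Plume center vt = 0.0379 × 1620 = 61.398 m, so the well at 97.6 m is 36.202 m downgradient of the peak.
√(4πDt) = 60.20 m, giving peak height M/(n_e·A·√(4πDt)) = 234/(0.37 × 182 × 60.20) = 0.05772 kg/m³.
(x−vt)²/(4Dt) = (36.202)²/(4 × 0.178 × 1620) = 1.136; exp(−1.136) = 0.3211.
C = 0.05772 × 0.3211 = 0.0185 kg/m³.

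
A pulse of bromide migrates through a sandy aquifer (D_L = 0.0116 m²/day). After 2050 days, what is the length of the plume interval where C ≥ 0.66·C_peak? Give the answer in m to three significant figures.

12.6 m

The plume is Gaussian with σ = √(2Dt) = √(2 × 0.0116 × 2050) = 6.896 m.
C/C_peak = exp(−Δx²/(2σ²)) = 0.66 ⇒ Δx = σ·√(−2 ln 0.66) = 6.896 × 0.9116 = 6.286 m.
Width = 2Δx = 12.6 m.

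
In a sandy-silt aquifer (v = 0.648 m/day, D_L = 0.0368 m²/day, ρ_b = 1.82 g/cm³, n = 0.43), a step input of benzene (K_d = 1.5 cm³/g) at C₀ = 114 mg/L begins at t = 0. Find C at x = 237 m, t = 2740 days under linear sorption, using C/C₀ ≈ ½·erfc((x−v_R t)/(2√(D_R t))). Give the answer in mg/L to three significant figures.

Retardation factor R = 1 + ρ_b·K_d/n = 1 + 1.82 × 1.5/0.43 = 7.349.
Sorption retards both mechanisms: v_R = v/R = 0.08818 m/day, D_R = D/R = 0.005007 m²/day.
v_R·t = 0.08818 × 2740 = 241.6132 m; 2√(D_R t) = 7.408 m; argument = (237 − 241.6132)/7.408 = -0.6227.
C = C₀ × ½·erfc(-0.6227) = 114 × 0.8107 = 92.4 mg/L.

92.4 mg/L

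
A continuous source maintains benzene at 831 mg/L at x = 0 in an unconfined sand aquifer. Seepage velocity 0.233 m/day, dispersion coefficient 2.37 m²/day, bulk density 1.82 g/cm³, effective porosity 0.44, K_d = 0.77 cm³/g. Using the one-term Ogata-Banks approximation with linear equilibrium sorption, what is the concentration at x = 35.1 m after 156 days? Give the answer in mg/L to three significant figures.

Retardation factor R = 1 + ρ_b·K_d/n = 1 + 1.82 × 0.77/0.44 = 4.185.
Sorption retards both mechanisms: v_R = v/R = 0.05568 m/day, D_R = D/R = 0.5663 m²/day.
v_R·t = 0.05568 × 156 = 8.68608 m; 2√(D_R t) = 18.80 m; argument = (35.1 − 8.68608)/18.80 = 1.405.
C = C₀ × ½·erfc(1.405) = 831 × 0.02346 = 19.5 mg/L.

19.5 mg/L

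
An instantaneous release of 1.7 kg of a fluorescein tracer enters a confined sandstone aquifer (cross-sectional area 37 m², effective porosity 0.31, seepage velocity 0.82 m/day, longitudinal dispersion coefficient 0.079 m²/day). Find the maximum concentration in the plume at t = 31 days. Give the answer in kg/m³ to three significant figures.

The peak of an instantaneous 1D plume sits at x = vt; there the Gaussian factor is 1 and C_max = M/(n_e·A·√(4πDt)), where n_e·A is the pore area the mass is dissolved in.
√(4πDt) = √(4π × 0.079 × 31) = 5.548 m, so C_max = 1.7/(0.31 × 37 × 5.548) = 0.0267 kg/m³.

0.0267 kg/m³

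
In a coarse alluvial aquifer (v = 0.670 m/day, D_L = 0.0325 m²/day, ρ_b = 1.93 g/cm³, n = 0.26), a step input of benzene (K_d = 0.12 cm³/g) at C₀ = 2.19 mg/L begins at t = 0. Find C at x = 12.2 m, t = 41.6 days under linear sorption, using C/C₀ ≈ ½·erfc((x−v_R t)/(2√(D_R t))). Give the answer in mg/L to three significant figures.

Retardation factor R = 1 + ρ_b·K_d/n = 1 + 1.93 × 0.12/0.26 = 1.891.
Sorption retards both mechanisms: v_R = v/R = 0.3543 m/day, D_R = D/R = 0.01719 m²/day.
v_R·t = 0.3543 × 41.6 = 14.73888 m; 2√(D_R t) = 1.691 m; argument = (12.2 − 14.73888)/1.691 = -1.501.
C = C₀ × ½·erfc(-1.501) = 2.19 × 0.9831 = 2.15 mg/L.

2.15 mg/L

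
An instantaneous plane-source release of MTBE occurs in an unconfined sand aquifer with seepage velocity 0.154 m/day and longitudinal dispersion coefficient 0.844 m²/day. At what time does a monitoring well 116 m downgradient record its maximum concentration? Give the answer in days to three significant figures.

718 days

For the 1D instantaneous-source solution, setting ∂C/∂t = 0 at fixed x gives v²t² + 2Dt − x² = 0, so t = (√(D² + v²x²) − D)/v².
√(D² + v²x²) = √(0.844² + 0.154² × 116²) = 17.88; v² = 0.023716.
t = (17.88 − 0.844)/0.023716 = 718 days (vs. the pure-advection estimate x/v = 753 d).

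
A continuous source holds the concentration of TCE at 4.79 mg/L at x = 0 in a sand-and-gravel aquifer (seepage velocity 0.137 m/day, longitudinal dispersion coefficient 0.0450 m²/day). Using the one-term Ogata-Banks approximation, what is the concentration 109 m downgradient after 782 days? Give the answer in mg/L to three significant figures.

For a continuous step input, C/C₀ ≈ ½·erfc((x−vt)/(2√(Dt))).
vt = 0.137 × 782 = 107.134 m and 2√(Dt) = 2√(0.0450 × 782) = 11.86 m.
Argument (x−vt)/(2√(Dt)) = (109 − 107.134)/11.86 = 0.1573; ½·erfc(0.1573) = 0.4120.
C = 4.79 × 0.4120 = 1.97 mg/L.

1.97 mg/L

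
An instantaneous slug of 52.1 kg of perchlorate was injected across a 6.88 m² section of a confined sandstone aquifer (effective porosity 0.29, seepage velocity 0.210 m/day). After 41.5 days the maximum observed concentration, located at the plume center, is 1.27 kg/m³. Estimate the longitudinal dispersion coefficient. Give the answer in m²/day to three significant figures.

At the plume center C_max = M/(n_e·A·√(4πDt)), so D = M²/(4πt·(n_e·A·C_max)²).
n_e·A·C_max = 0.29 × 6.88 × 1.27 = 2.534 kg/m.
D = 52.1²/(4π × 41.5 × 2.534²) = 0.811 m²/day.

0.811 m²/day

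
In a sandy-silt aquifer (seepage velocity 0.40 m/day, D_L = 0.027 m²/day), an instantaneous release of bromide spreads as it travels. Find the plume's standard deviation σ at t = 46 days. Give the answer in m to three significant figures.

Dispersive spreading gives a Gaussian with σ² = 2Dt; advection only shifts the center.
σ = √(2 × 0.027 × 46) = 1.58 m.

1.58 m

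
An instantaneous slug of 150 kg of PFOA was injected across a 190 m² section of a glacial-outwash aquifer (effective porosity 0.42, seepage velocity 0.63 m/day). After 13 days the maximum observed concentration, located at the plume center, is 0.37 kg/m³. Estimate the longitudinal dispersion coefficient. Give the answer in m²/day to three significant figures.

At the plume center C_max = M/(n_e·A·√(4πDt)), so D = M²/(4πt·(n_e·A·C_max)²).
n_e·A·C_max = 0.42 × 190 × 0.37 = 29.53 kg/m.
D = 150²/(4π × 13 × 29.53²) = 0.158 m²/day.

0.158 m²/day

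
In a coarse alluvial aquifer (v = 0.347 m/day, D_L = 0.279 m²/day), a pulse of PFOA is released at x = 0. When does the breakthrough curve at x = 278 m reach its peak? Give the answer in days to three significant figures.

799 days

For the 1D instantaneous-source solution, setting ∂C/∂t = 0 at fixed x gives v²t² + 2Dt − x² = 0, so t = (√(D² + v²x²) − D)/v².
√(D² + v²x²) = √(0.279² + 0.347² × 278²) = 96.47; v² = 0.120409.
t = (96.47 − 0.279)/0.120409 = 799 days (vs. the pure-advection estimate x/v = 801 d).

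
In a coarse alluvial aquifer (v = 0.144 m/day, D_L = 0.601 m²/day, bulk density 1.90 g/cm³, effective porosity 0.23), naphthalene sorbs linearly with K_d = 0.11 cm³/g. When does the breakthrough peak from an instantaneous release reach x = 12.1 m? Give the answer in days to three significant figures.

Retardation factor R = 1 + ρ_b·K_d/n = 1 + 1.90 × 0.11/0.23 = 1.909.
Sorption retards both mechanisms: v_R = v/R = 0.07543 m/day, D_R = D/R = 0.3148 m²/day.
Peak time from v_R²t² + 2D_R t − x² = 0: t = (√(D_R² + v_R²x²) − D_R)/v_R².
√(D_R² + v_R²x²) = √(0.3148² + 0.07543² × 12.1²) = 0.9655; v_R² = 0.005690.
t = (0.9655 − 0.3148)/0.005690 = 114 days.

114 days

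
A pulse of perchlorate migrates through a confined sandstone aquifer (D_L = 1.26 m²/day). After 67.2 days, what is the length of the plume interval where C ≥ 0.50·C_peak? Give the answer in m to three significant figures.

The plume is Gaussian with σ = √(2Dt) = √(2 × 1.26 × 67.2) = 13.01 m.
C/C_peak = exp(−Δx²/(2σ²)) = 0.50 ⇒ Δx = σ·√(−2 ln 0.50) = 13.01 × 1.177 = 15.31 m.
Width = 2Δx = 30.6 m.

30.6 m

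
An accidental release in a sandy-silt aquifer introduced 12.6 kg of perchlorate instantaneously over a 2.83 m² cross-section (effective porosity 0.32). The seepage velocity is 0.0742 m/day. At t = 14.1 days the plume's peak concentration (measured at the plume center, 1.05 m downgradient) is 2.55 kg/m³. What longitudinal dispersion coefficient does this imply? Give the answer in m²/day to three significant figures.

0.168 m²/day

At the plume center C_max = M/(n_e·A·√(4πDt)), so D = M²/(4πt·(n_e·A·C_max)²).
n_e·A·C_max = 0.32 × 2.83 × 2.55 = 2.309 kg/m.
D = 12.6²/(4π × 14.1 × 2.309²) = 0.168 m²/day.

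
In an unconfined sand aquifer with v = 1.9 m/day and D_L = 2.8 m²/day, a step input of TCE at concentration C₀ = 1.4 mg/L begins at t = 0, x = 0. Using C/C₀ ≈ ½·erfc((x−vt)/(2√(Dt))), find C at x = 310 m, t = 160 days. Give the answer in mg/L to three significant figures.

0.589 mg/L

For a continuous step input, C/C₀ ≈ ½·erfc((x−vt)/(2√(Dt))).
vt = 1.9 × 160 = 304 m and 2√(Dt) = 2√(2.8 × 160) = 42.33 m.
Argument (x−vt)/(2√(Dt)) = (310 − 304)/42.33 = 0.1417; ½·erfc(0.1417) = 0.4206.
C = 1.4 × 0.4206 = 0.589 mg/L.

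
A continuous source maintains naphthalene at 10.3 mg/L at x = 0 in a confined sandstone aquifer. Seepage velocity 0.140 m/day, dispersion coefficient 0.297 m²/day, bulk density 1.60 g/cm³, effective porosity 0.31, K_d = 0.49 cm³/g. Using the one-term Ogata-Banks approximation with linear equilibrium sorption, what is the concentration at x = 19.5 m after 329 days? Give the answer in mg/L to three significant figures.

1.99 mg/L

Retardation factor R = 1 + ρ_b·K_d/n = 1 + 1.60 × 0.49/0.31 = 3.529.
Sorption retards both mechanisms: v_R = v/R = 0.03967 m/day, D_R = D/R = 0.08416 m²/day.
v_R·t = 0.03967 × 329 = 13.05143 m; 2√(D_R t) = 10.52 m; argument = (19.5 − 13.05143)/10.52 = 0.6130.
C = C₀ × ½·erfc(0.6130) = 10.3 × 0.1930 = 1.99 mg/L.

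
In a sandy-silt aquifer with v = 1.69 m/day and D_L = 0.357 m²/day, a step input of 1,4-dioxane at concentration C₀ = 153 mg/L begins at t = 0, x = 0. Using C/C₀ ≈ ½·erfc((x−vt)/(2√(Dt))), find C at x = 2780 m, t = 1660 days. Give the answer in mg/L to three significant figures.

118 mg/L

For a continuous step input, C/C₀ ≈ ½·erfc((x−vt)/(2√(Dt))).
vt = 1.69 × 1660 = 2805.4 m and 2√(Dt) = 2√(0.357 × 1660) = 48.69 m.
Argument (x−vt)/(2√(Dt)) = (2780 − 2805.4)/48.69 = -0.5217; ½·erfc(-0.5217) = 0.7697.
C = 153 × 0.7697 = 118 mg/L.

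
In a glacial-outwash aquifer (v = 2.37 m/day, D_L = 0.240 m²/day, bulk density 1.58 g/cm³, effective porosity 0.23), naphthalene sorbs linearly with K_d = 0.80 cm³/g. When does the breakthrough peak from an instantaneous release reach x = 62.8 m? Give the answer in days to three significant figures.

Retardation factor R = 1 + ρ_b·K_d/n = 1 + 1.58 × 0.80/0.23 = 6.496.
Sorption retards both mechanisms: v_R = v/R = 0.3648 m/day, D_R = D/R = 0.03695 m²/day.
Peak time from v_R²t² + 2D_R t − x² = 0: t = (√(D_R² + v_R²x²) − D_R)/v_R².
√(D_R² + v_R²x²) = √(0.03695² + 0.3648² × 62.8²) = 22.91; v_R² = 0.1331.
t = (22.91 − 0.03695)/0.1331 = 172 days.

172 days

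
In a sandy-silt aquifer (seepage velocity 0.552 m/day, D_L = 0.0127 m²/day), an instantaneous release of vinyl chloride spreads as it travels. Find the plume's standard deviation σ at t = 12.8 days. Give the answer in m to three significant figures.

0.570 m

Dispersive spreading gives a Gaussian with σ² = 2Dt; advection only shifts the center.
σ = √(2 × 0.0127 × 12.8) = 0.570 m.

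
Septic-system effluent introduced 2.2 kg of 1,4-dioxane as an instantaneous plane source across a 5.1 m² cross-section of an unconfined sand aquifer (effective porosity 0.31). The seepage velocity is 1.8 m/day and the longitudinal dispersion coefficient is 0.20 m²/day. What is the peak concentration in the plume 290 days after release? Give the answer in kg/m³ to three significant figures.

0.0515 kg/m³

The peak of an instantaneous 1D plume sits at x = vt; there the Gaussian factor is 1 and C_max = M/(n_e·A·√(4πDt)), where n_e·A is the pore area the mass is dissolved in.
√(4πDt) = √(4π × 0.20 × 290) = 27.00 m, so C_max = 2.2/(0.31 × 5.1 × 27.00) = 0.0515 kg/m³.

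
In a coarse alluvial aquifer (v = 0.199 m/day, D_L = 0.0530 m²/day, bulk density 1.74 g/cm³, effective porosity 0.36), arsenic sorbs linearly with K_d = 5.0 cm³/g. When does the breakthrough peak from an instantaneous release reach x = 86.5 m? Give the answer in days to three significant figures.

Retardation factor R = 1 + ρ_b·K_d/n = 1 + 1.74 × 5.0/0.36 = 25.17.
Sorption retards both mechanisms: v_R = v/R = 0.007906 m/day, D_R = D/R = 0.002106 m²/day.
Peak time from v_R²t² + 2D_R t − x² = 0: t = (√(D_R² + v_R²x²) − D_R)/v_R².
√(D_R² + v_R²x²) = √(0.002106² + 0.007906² × 86.5²) = 0.6839; v_R² = 6.250e-05.
t = (0.6839 − 0.002106)/6.250e-05 = 10900 days.

10900 days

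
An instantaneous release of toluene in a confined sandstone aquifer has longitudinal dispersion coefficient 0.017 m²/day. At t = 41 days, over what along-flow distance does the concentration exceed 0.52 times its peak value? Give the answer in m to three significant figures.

The plume is Gaussian with σ = √(2Dt) = √(2 × 0.017 × 41) = 1.181 m.
C/C_peak = exp(−Δx²/(2σ²)) = 0.52 ⇒ Δx = σ·√(−2 ln 0.52) = 1.181 × 1.144 = 1.351 m.
Width = 2Δx = 2.70 m.

2.70 m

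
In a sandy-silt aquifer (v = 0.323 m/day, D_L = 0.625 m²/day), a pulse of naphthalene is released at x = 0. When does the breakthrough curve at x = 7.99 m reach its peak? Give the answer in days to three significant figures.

For the 1D instantaneous-source solution, setting ∂C/∂t = 0 at fixed x gives v²t² + 2Dt − x² = 0, so t = (√(D² + v²x²) − D)/v².
√(D² + v²x²) = √(0.625² + 0.323² × 7.99²) = 2.655; v² = 0.104329.
t = (2.655 − 0.625)/0.104329 = 19.5 days (vs. the pure-advection estimate x/v = 24.7 d).

19.5 days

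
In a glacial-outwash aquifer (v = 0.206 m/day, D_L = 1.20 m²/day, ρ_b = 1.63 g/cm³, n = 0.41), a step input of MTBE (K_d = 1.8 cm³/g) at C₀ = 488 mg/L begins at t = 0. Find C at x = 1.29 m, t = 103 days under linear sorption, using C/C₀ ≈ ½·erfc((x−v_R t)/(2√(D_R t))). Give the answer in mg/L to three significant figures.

Retardation factor R = 1 + ρ_b·K_d/n = 1 + 1.63 × 1.8/0.41 = 8.156.
Sorption retards both mechanisms: v_R = v/R = 0.02526 m/day, D_R = D/R = 0.1471 m²/day.
v_R·t = 0.02526 × 103 = 2.60178 m; 2√(D_R t) = 7.785 m; argument = (1.29 − 2.60178)/7.785 = -0.1685.
C = C₀ × ½·erfc(-0.1685) = 488 × 0.5942 = 290 mg/L.

290 mg/L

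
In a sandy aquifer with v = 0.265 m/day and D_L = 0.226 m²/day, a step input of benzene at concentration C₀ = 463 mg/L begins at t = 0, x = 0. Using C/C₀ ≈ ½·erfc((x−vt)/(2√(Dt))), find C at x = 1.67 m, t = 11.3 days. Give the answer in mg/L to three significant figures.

For a continuous step input, C/C₀ ≈ ½·erfc((x−vt)/(2√(Dt))).
vt = 0.265 × 11.3 = 2.9945 m and 2√(Dt) = 2√(0.226 × 11.3) = 3.196 m.
Argument (x−vt)/(2√(Dt)) = (1.67 − 2.9945)/3.196 = -0.4144; ½·erfc(-0.4144) = 0.7211.
C = 463 × 0.7211 = 334 mg/L.

334 mg/L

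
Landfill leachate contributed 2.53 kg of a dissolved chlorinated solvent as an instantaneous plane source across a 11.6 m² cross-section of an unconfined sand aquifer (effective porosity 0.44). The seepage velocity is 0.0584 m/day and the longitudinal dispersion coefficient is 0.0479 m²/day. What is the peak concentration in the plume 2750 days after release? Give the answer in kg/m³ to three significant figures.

The peak of an instantaneous 1D plume sits at x = vt; there the Gaussian factor is 1 and C_max = M/(n_e·A·√(4πDt)), where n_e·A is the pore area the mass is dissolved in.
√(4πDt) = √(4π × 0.0479 × 2750) = 40.69 m, so C_max = 2.53/(0.44 × 11.6 × 40.69) = 0.0122 kg/m³.

0.0122 kg/m³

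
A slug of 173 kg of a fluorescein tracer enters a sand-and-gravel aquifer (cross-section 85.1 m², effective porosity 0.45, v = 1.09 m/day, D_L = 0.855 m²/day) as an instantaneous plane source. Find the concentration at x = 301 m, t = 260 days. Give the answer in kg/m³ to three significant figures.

For an instantaneous plane source, C(x,t) = M/(n_e·A·√(4πDt)) · exp(−(x−vt)²/(4Dt)), with n_e·A the pore (flow) area.
Plume center vt = 1.09 × 260 = 283.4 m, so the well at 301 m is 17.6 m downgradient of the peak.
√(4πDt) = 52.85 m, giving peak height M/(n_e·A·√(4πDt)) = 173/(0.45 × 85.1 × 52.85) = 0.08548 kg/m³.
(x−vt)²/(4Dt) = (17.6)²/(4 × 0.855 × 260) = 0.3484; exp(−0.3484) = 0.7058.
C = 0.08548 × 0.7058 = 0.0603 kg/m³.

0.0603 kg/m³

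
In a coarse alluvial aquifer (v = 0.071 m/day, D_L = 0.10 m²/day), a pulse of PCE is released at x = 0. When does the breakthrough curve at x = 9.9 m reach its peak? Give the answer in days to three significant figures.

121 days

For the 1D instantaneous-source solution, setting ∂C/∂t = 0 at fixed x gives v²t² + 2Dt − x² = 0, so t = (√(D² + v²x²) − D)/v².
√(D² + v²x²) = √(0.10² + 0.071² × 9.9²) = 0.7100; v² = 0.005041.
t = (0.7100 − 0.10)/0.005041 = 121 days (vs. the pure-advection estimate x/v = 139 d).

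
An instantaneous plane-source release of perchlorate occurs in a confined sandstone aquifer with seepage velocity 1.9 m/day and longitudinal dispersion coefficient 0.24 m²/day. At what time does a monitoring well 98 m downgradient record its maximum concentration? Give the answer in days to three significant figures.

51.5 days

For the 1D instantaneous-source solution, setting ∂C/∂t = 0 at fixed x gives v²t² + 2Dt − x² = 0, so t = (√(D² + v²x²) − D)/v².
√(D² + v²x²) = √(0.24² + 1.9² × 98²) = 186.2; v² = 3.61.
t = (186.2 − 0.24)/3.61 = 51.5 days (vs. the pure-advection estimate x/v = 51.6 d).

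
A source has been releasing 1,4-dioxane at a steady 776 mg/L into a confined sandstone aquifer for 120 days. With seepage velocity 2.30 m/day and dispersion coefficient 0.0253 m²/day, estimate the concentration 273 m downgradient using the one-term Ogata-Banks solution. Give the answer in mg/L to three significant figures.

For a continuous step input, C/C₀ ≈ ½·erfc((x−vt)/(2√(Dt))).
vt = 2.30 × 120 = 276 m and 2√(Dt) = 2√(0.0253 × 120) = 3.485 m.
Argument (x−vt)/(2√(Dt)) = (273 − 276)/3.485 = -0.8608; ½·erfc(-0.8608) = 0.8883.
C = 776 × 0.8883 = 689 mg/L.

689 mg/L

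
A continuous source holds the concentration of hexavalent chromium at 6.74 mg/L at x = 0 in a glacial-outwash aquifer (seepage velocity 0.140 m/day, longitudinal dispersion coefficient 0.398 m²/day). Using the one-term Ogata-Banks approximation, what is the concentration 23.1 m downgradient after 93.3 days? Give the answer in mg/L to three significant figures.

For a continuous step input, C/C₀ ≈ ½·erfc((x−vt)/(2√(Dt))).
vt = 0.140 × 93.3 = 13.062 m and 2√(Dt) = 2√(0.398 × 93.3) = 12.19 m.
Argument (x−vt)/(2√(Dt)) = (23.1 − 13.062)/12.19 = 0.8235; ½·erfc(0.8235) = 0.1221.
C = 6.74 × 0.1221 = 0.823 mg/L.

0.823 mg/L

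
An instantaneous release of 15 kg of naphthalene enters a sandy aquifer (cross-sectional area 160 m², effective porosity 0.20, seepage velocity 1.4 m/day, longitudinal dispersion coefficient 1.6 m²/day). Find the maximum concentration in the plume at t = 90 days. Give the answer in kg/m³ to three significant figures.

0.0110 kg/m³

The peak of an instantaneous 1D plume sits at x = vt; there the Gaussian factor is 1 and C_max = M/(n_e·A·√(4πDt)), where n_e·A is the pore area the mass is dissolved in.
√(4πDt) = √(4π × 1.6 × 90) = 42.54 m, so C_max = 15/(0.20 × 160 × 42.54) = 0.0110 kg/m³.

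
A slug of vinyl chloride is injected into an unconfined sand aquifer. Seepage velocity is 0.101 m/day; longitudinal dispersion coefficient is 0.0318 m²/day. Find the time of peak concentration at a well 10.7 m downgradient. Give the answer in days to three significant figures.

For the 1D instantaneous-source solution, setting ∂C/∂t = 0 at fixed x gives v²t² + 2Dt − x² = 0, so t = (√(D² + v²x²) − D)/v².
√(D² + v²x²) = √(0.0318² + 0.101² × 10.7²) = 1.081; v² = 0.010201.
t = (1.081 − 0.0318)/0.010201 = 103 days (vs. the pure-advection estimate x/v = 106 d).

103 days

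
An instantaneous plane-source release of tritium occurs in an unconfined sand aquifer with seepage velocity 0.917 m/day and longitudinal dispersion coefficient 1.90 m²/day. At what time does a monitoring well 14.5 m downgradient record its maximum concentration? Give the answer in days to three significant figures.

13.7 days

For the 1D instantaneous-source solution, setting ∂C/∂t = 0 at fixed x gives v²t² + 2Dt − x² = 0, so t = (√(D² + v²x²) − D)/v².
√(D² + v²x²) = √(1.90² + 0.917² × 14.5²) = 13.43; v² = 0.840889.
t = (13.43 − 1.90)/0.840889 = 13.7 days (vs. the pure-advection estimate x/v = 15.8 d).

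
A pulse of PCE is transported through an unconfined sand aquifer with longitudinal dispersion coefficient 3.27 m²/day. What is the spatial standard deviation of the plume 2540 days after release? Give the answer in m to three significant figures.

Dispersive spreading gives a Gaussian with σ² = 2Dt; advection only shifts the center.
σ = √(2 × 3.27 × 2540) = 129 m.

129 m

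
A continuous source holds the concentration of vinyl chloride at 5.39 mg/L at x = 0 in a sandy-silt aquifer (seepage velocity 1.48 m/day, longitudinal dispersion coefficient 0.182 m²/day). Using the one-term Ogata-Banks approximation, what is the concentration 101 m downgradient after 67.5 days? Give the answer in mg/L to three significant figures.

2.22 mg/L

For a continuous step input, C/C₀ ≈ ½·erfc((x−vt)/(2√(Dt))).
vt = 1.48 × 67.5 = 99.9 m and 2√(Dt) = 2√(0.182 × 67.5) = 7.010 m.
Argument (x−vt)/(2√(Dt)) = (101 − 99.9)/7.010 = 0.1569; ½·erfc(0.1569) = 0.4122.
C = 5.39 × 0.4122 = 2.22 mg/L.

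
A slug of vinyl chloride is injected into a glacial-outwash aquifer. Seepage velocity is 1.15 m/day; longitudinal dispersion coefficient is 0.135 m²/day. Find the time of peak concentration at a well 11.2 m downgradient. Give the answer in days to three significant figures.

For the 1D instantaneous-source solution, setting ∂C/∂t = 0 at fixed x gives v²t² + 2Dt − x² = 0, so t = (√(D² + v²x²) − D)/v².
√(D² + v²x²) = √(0.135² + 1.15² × 11.2²) = 12.88; v² = 1.3225.
t = (12.88 − 0.135)/1.3225 = 9.64 days (vs. the pure-advection estimate x/v = 9.74 d).

9.64 days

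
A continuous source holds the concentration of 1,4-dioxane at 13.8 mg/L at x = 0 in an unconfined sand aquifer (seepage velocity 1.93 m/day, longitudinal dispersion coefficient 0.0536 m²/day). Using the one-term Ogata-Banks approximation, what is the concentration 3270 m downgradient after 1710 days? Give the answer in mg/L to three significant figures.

For a continuous step input, C/C₀ ≈ ½·erfc((x−vt)/(2√(Dt))).
vt = 1.93 × 1710 = 3300.3 m and 2√(Dt) = 2√(0.0536 × 1710) = 19.15 m.
Argument (x−vt)/(2√(Dt)) = (3270 − 3300.3)/19.15 = -1.582; ½·erfc(-1.582) = 0.9874.
C = 13.8 × 0.9874 = 13.6 mg/L.

13.6 mg/L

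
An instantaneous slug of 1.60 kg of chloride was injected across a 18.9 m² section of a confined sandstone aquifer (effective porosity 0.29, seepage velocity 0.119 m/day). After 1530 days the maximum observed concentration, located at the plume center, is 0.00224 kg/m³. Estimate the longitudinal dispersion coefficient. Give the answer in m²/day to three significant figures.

0.883 m²/day

At the plume center C_max = M/(n_e·A·√(4πDt)), so D = M²/(4πt·(n_e·A·C_max)²).
n_e·A·C_max = 0.29 × 18.9 × 0.00224 = 0.01228 kg/m.
D = 1.60²/(4π × 1530 × 0.01228²) = 0.883 m²/day.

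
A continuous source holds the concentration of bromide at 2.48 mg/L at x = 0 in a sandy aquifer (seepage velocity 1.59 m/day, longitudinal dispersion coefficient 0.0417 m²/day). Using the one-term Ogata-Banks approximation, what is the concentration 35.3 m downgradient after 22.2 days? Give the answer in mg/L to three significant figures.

1.24 mg/L

For a continuous step input, C/C₀ ≈ ½·erfc((x−vt)/(2√(Dt))).
vt = 1.59 × 22.2 = 35.298 m and 2√(Dt) = 2√(0.0417 × 22.2) = 1.924 m.
Argument (x−vt)/(2√(Dt)) = (35.3 − 35.298)/1.924 = 0.001040; ½·erfc(0.001040) = 0.4994.
C = 2.48 × 0.4994 = 1.24 mg/L.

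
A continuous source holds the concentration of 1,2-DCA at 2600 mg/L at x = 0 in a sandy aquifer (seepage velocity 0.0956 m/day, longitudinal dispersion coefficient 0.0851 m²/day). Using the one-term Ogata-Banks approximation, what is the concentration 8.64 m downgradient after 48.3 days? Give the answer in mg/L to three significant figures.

209 mg/L

For a continuous step input, C/C₀ ≈ ½·erfc((x−vt)/(2√(Dt))).
vt = 0.0956 × 48.3 = 4.61748 m and 2√(Dt) = 2√(0.0851 × 48.3) = 4.055 m.
Argument (x−vt)/(2√(Dt)) = (8.64 − 4.61748)/4.055 = 0.9920; ½·erfc(0.9920) = 0.08032.
C = 2600 × 0.08032 = 209 mg/L.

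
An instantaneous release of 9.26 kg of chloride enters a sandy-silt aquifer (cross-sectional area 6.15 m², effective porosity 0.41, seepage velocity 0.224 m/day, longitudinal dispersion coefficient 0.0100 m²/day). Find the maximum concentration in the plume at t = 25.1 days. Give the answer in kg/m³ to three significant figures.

The peak of an instantaneous 1D plume sits at x = vt; there the Gaussian factor is 1 and C_max = M/(n_e·A·√(4πDt)), where n_e·A is the pore area the mass is dissolved in.
√(4πDt) = √(4π × 0.0100 × 25.1) = 1.776 m, so C_max = 9.26/(0.41 × 6.15 × 1.776) = 2.07 kg/m³.

2.07 kg/m³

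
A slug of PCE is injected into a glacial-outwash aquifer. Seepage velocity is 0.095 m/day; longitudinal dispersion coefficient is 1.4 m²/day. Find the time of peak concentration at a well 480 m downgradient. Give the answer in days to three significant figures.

For the 1D instantaneous-source solution, setting ∂C/∂t = 0 at fixed x gives v²t² + 2Dt − x² = 0, so t = (√(D² + v²x²) − D)/v².
√(D² + v²x²) = √(1.4² + 0.095² × 480²) = 45.62; v² = 0.009025.
t = (45.62 − 1.4)/0.009025 = 4900 days (vs. the pure-advection estimate x/v = 5050 d).

4900 days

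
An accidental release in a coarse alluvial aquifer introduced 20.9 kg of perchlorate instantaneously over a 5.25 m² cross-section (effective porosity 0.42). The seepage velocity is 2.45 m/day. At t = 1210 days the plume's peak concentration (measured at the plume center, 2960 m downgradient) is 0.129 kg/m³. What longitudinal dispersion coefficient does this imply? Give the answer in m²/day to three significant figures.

At the plume center C_max = M/(n_e·A·√(4πDt)), so D = M²/(4πt·(n_e·A·C_max)²).
n_e·A·C_max = 0.42 × 5.25 × 0.129 = 0.2844 kg/m.
D = 20.9²/(4π × 1210 × 0.2844²) = 0.355 m²/day.

0.355 m²/day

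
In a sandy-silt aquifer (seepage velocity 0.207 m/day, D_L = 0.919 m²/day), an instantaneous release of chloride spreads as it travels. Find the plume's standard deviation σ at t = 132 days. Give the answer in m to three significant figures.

15.6 m

Dispersive spreading gives a Gaussian with σ² = 2Dt; advection only shifts the center.
σ = √(2 × 0.919 × 132) = 15.6 m.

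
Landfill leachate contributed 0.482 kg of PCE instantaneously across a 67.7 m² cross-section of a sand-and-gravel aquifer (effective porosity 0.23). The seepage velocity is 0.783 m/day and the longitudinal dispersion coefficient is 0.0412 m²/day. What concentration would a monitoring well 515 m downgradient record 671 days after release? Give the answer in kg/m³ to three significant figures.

0.000625 kg/m³

For an instantaneous plane source, C(x,t) = M/(n_e·A·√(4πDt)) · exp(−(x−vt)²/(4Dt)), with n_e·A the pore (flow) area.
Plume center vt = 0.783 × 671 = 525.393 m, so the well at 515 m is 10.393 m upgradient of the peak.
√(4πDt) = 18.64 m, giving peak height M/(n_e·A·√(4πDt)) = 0.482/(0.23 × 67.7 × 18.64) = 0.001661 kg/m³.
(x−vt)²/(4Dt) = (-10.393)²/(4 × 0.0412 × 671) = 0.9768; exp(−0.9768) = 0.3765.
C = 0.001661 × 0.3765 = 0.000625 kg/m³.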